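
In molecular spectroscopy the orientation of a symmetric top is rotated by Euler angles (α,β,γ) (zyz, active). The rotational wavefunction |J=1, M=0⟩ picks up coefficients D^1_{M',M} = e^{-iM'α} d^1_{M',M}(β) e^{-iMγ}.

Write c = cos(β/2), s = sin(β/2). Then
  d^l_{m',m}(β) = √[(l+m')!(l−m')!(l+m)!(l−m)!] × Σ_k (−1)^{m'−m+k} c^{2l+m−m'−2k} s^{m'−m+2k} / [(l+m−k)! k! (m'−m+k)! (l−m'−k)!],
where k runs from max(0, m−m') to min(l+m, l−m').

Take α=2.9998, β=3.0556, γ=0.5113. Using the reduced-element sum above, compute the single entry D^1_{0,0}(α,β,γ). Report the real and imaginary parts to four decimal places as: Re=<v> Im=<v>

Re=-0.9963 Im=0.0000

First d^1_{0,0}(β=3.0556), then the phase factors e^{-i(0)α} and e^{-i(0)γ}:
With c≡cos(β/2)=0.042983 and s≡sin(β/2)=0.999076, N=[1·1·1·1]^{1/2}=1.000000
k∈{0,1} keeps every argument non-negative
  k=0: (−1)^0·1.0000/(1)·0.0430^2·0.9991^0 = +0.001848
  k=1: (−1)^1·1.0000/(1)·0.0430^0·0.9991^2 = -0.998152
d^1_{0,0}(3.0556) = +0.001848 -0.998152 = -0.996305
Phases: e^{-i·(0)·2.9998}=+1.000000+0.000000i, e^{-i·(0)·0.5113}=+1.000000+0.000000i ⇒ D=-0.996305+0.000000i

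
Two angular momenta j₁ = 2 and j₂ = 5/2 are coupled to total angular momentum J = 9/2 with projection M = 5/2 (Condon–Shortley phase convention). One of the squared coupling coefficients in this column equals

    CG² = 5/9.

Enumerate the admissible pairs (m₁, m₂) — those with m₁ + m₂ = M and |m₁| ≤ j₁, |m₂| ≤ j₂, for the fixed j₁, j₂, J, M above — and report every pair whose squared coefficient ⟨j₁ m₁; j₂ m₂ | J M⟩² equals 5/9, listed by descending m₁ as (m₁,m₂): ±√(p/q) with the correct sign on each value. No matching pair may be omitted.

(1,3/2): +√(5/9)

Admissible pairs with m₁+m₂ = M = 5/2: (0,5/2), (1,3/2), (2,1/2)
  (m₁,m₂)=(2,1/2): CG² = 5/18, CG = +√(5/18)
  (m₁,m₂)=(1,3/2): CG² = 5/9, CG = +√(5/9)   ← matches the target
  (m₁,m₂)=(0,5/2): CG² = 1/6, CG = +√(1/6)
Pairs with CG² = 5/9: (1,3/2): +√(5/9)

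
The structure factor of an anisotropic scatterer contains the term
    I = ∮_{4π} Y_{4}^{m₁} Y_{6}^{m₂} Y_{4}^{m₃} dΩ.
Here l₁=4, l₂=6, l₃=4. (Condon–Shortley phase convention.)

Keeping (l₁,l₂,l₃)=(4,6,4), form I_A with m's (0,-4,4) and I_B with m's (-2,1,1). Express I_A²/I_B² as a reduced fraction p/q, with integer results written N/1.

80/21

Same 4,6,4: normalisation and zero-m 3j drop out of the ratio.
A: Δ: 6! 2! 6! / 15! → 1/1261260; sum: t=2:+1/69120 = 1/69120; 3j²(4 6 4; 0 -4 4) = Δ·Π!·Σ² = 4/143  (sign +1)
B: Δ: 6! 2! 6! / 15! → 1/1261260; sum: t=4:+1/3456 t=5:−1/5760 t=6:+1/172800 = 7/57600; 3j²(4 6 4; -2 1 1) = Δ·Π!·Σ² = 21/2860  (sign -1)
I_A²/I_B² = (4/143)/(21/2860) = 80/21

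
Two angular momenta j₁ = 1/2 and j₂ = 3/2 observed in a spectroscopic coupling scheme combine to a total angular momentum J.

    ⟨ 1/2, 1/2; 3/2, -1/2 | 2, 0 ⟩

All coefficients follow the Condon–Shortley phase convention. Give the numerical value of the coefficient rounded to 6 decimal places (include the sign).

triangle: 0!·1!·3!/5! = 6/120
(j±m)!: 1!·0!·1!·2!·2!·2! = 8
prefactor² = (2J+1)·Δ·N² = 2
  k=0: +1/(0!·0!·0!·1!·1!·2!) = 1/2
Σ = 1/2  ⇒  CG² = 2·(1/2)² = 1/2
CG = +√(1/2) = +0.707107

+0.707107  (= +√(1/2))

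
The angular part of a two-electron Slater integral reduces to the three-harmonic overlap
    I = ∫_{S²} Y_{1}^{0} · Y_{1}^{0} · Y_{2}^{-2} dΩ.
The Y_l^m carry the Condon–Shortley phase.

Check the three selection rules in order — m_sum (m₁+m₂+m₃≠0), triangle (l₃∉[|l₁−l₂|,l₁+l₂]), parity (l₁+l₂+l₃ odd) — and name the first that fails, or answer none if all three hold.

azimuthal sum: 0 + 0 − 2 = -2  ✗
0 ≤ 2 ≤ 2 (triangle on l)
L = 1 + 1 + 2 = 4 (even)

m_sum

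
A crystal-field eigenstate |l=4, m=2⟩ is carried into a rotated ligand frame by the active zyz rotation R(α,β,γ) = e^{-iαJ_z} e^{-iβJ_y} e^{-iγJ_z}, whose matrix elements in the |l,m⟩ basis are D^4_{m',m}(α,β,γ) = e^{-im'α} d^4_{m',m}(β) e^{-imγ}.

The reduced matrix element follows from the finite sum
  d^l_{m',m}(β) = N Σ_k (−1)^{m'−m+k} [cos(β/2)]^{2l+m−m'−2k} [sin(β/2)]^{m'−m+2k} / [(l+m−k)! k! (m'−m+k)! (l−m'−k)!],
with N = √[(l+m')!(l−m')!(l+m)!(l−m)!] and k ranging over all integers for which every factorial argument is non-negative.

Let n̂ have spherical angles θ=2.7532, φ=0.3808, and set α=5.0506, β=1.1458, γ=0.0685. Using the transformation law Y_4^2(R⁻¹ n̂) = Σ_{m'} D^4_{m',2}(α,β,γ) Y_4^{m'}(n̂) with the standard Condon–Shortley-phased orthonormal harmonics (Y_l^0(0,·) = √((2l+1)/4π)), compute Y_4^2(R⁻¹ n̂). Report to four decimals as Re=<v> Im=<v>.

Re=0.0212 Im=0.0183

Need the full column D^4_{m',2} for m'=−4..4 at α=5.0506, β=1.1458, γ=0.0685.
cos(β/2)=0.840333, sin(β/2)=0.542071
d^4_{-4,2}: single k=6 term ⇒ +0.094802;  D = +0.032948+0.088893i
d^4_{-3,2}: k∈[5..6] ⇒ +0.311760 -0.043242 = +0.268518;  D = -0.206552+0.171576i
d^4_{-2,2}: k∈[4..6] ⇒ +0.645835 -0.214992 +0.007455 = +0.438298;  D = -0.376062-0.225128i
d^4_{-1,2}: k∈[3..5] ⇒ +0.943931 -0.589172 +0.049032 = +0.403791;  D = +0.080700-0.395645i
d^4_{0,2}: k∈[2..4] ⇒ +0.981615 -1.089232 +0.169966 = +0.062349;  D = +0.061765-0.008515i
d^4_{1,2}: k∈[1..3] ⇒ +0.680536 -1.415896 +0.392781 = -0.342579;  D = -0.156739-0.304620i
d^4_{2,2}: k∈[0..2] ⇒ +0.248662 -1.241655 +0.645835 = -0.347158;  D = +0.238503-0.252260i
d^4_{3,2}: k∈[0..1] ⇒ -0.600176 +0.749222 = +0.149046;  D = -0.136143-0.060661i
d^4_{4,2}: single k=0 term ⇒ +0.547519;  D = +0.044274-0.545725i
Y_4^{m'}(θ=2.7532,φ=0.3808) and Σ D·Y over m':
  (+0.0329+0.0889i)·(+0.0004-0.0091i)  (-0.2066+0.1716i)·(-0.0261+0.0572i)  (-0.3761-0.2251i)·(+0.1735-0.1654i)  (+0.0807-0.3956i)·(-0.4612+0.1846i)  (+0.0618-0.0085i)·(+0.3156+0.0000i)  (-0.1567-0.3046i)·(+0.4612+0.1846i)  (+0.2385-0.2523i)·(+0.1735+0.1654i)  (-0.1361-0.0607i)·(+0.0261+0.0572i)  (+0.0443-0.5457i)·(+0.0004+0.0091i)
Y_4^2(R⁻¹ n̂) = +0.021202+0.018316i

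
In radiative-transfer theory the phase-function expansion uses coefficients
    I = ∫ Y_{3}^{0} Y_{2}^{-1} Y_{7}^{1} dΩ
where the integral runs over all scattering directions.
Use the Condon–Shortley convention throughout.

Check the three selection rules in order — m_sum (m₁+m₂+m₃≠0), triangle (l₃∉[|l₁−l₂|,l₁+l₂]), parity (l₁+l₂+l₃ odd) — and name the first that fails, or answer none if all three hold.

azimuthal sum: 0 − 1 + 1 = 0  ✓
l₃ must lie in [1,5]; have l₃=7  ✗
L = 3 + 2 + 7 = 12 (even)

triangle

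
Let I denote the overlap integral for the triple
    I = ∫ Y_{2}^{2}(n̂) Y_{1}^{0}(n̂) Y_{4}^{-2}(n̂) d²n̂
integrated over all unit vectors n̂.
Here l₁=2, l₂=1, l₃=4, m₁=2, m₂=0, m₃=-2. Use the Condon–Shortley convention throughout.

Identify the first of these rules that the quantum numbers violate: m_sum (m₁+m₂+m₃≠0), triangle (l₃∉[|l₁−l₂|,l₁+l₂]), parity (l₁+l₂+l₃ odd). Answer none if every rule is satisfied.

m₁+m₂+m₃ = 2 + 0 − 2 = 0  ✓
triangle: need |l₁−l₂| ≤ l₃ ≤ l₁+l₂ = [1,3]; l₃=4 is outside  ✗
parity: l₁+l₂+l₃ = 7 is odd

triangle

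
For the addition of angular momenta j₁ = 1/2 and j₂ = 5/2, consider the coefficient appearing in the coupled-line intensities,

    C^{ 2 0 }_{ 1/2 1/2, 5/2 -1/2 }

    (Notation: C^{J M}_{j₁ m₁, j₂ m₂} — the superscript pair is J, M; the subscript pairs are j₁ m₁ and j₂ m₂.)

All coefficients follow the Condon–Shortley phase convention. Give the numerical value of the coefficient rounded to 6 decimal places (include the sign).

√[5·1!0!4!/6! · 1!0!2!3!2!2!] = √(8)
  +(−1)^0/∏(0,1,0,2,0,2)! = 1/4  (running 1/4)
⟨..|..⟩ = √(8)·(1/4) = +0.707107

+√(1/2) = +0.707107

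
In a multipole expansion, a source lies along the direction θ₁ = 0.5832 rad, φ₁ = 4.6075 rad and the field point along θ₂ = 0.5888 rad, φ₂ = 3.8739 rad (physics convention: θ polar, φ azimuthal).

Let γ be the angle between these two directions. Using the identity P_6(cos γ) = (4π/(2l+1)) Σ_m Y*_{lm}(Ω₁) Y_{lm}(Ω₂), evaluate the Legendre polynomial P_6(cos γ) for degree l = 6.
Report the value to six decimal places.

Addition theorem: P_6(cos γ) = (4π/13) Σ_m Y*_{lm}(Ω₁) Y_{lm}(Ω₂), m = −6…6:
  term(m=-6) = (-0.000058, -0.000182)   from Y*(Ω₁)=(-0.010893, 0.007931), Y(Ω₂)=(-0.004439, 0.013461)
  term(m=-5) = (-0.004497, -0.002613)   from Y*(Ω₁)=(-0.035426, -0.061239), Y(Ω₂)=(0.063806, -0.036528)
  term(m=-4) = (-0.047989, 0.010088)   from Y*(Ω₁)=(0.199707, -0.089077), Y(Ω₂)=(-0.219213, -0.047266)
  term(m=-3) = (-0.106669, 0.146298)   from Y*(Ω₁)=(0.131080, 0.402728), Y(Ω₂)=(0.250520, 0.346406)
  term(m=-2) = (0.019917, 0.191570)   from Y*(Ω₁)=(-0.432627, 0.092111), Y(Ω₂)=(0.046148, -0.432980)
  term(m=-1) = (0.000112, 0.000101)   from Y*(Ω₁)=(-0.002328, -0.022112), Y(Ω₂)=(-0.005065, 0.004554)
  term(m=+0) = (0.177685, 0.000000)   from Y*(Ω₁)=(-0.421264, -0.000000), Y(Ω₂)=(-0.421791, 0.000000)
  term(m=+1) = (0.000112, -0.000101)   from Y*(Ω₁)=(0.002328, -0.022112), Y(Ω₂)=(0.005065, 0.004554)
  term(m=+2) = (0.019917, -0.191570)   from Y*(Ω₁)=(-0.432627, -0.092111), Y(Ω₂)=(0.046148, 0.432980)
  term(m=+3) = (-0.106669, -0.146298)   from Y*(Ω₁)=(-0.131080, 0.402728), Y(Ω₂)=(-0.250520, 0.346406)
  term(m=+4) = (-0.047989, -0.010088)   from Y*(Ω₁)=(0.199707, 0.089077), Y(Ω₂)=(-0.219213, 0.047266)
  term(m=+5) = (-0.004497, 0.002613)   from Y*(Ω₁)=(0.035426, -0.061239), Y(Ω₂)=(-0.063806, -0.036528)
  term(m=+6) = (-0.000058, 0.000182)   from Y*(Ω₁)=(-0.010893, -0.007931), Y(Ω₂)=(-0.004439, -0.013461)
Total Σ_m = (-0.100682, -0.000000). Multiply by 0.966644: (-0.097324, -0.000000). P_6(cos γ) = -0.097324

-0.097324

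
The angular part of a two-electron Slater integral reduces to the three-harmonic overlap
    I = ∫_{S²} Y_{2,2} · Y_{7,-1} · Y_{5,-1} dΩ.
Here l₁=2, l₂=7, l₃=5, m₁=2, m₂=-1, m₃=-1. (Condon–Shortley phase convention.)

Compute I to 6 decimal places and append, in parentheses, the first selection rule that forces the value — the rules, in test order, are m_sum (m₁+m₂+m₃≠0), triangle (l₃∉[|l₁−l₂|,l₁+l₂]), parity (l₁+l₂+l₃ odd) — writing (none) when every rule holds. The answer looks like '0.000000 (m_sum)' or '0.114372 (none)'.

-0.094812 (none)

Checks pass: Σm=0; 14 even; l₃=5∈[5,9].
(2·2+1)(2·7+1)(2·5+1) = 825
Δ: 4! 0! 10! / 15! → 1/15015
sum: t=2:+1/57600 = 1/57600
3j²(2 7 5; 0 0 0) = Δ·Π!·Σ² = 21/715  (sign -1)
sum: t=0:+1/414720 = 1/414720
3j²(2 7 5; 2 -1 -1) = Δ·Π!·Σ² = 2/429  (sign +1)
combine: 4πI² = 825·21/715·2/429 = 210/1859
take √, sign -1: I = -0.09481237
No selection rule forces the value: the integral is nonzero (none).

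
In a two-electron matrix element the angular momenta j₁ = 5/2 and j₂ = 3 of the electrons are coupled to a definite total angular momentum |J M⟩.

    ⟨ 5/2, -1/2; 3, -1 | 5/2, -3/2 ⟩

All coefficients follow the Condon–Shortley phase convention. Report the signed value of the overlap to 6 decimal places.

-0.169031  (= −√(1/35))

√[6·3!2!3!/9! · 2!3!2!4!1!4!] = √(576/35)
  +(−1)^1/∏(1,2,2,1,0,2)! = -1/8  (running -1/8)
  +(−1)^2/∏(2,1,1,0,1,3)! = 1/12  (running -1/24)
⟨..|..⟩ = √(576/35)·(-1/24) = -0.169031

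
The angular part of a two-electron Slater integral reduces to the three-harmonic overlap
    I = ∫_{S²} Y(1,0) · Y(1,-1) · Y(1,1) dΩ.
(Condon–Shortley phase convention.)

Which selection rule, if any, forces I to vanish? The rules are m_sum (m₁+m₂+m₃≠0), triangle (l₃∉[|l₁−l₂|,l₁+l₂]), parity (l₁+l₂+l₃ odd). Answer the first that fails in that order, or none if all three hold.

parity

m₁+m₂+m₃ = 0 − 1 + 1 = 0  ✓
triangle: |1−1|=0 ≤ l₃=1 ≤ 1+1=2  ✓
parity: l₁+l₂+l₃ = 3 is odd  ✗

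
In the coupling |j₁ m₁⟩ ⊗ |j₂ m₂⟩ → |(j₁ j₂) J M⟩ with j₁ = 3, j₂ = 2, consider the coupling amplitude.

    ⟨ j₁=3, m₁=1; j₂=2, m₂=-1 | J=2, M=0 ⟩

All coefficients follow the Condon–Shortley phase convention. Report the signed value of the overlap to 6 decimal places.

−√(1/7) = -0.377964

√[5·3!3!1!/8! · 4!2!1!3!2!2!] = √(36/7)
  +(−1)^0/∏(0,3,2,1,1,0)! = 1/12  (running 1/12)
  +(−1)^1/∏(1,2,1,0,2,1)! = -1/4  (running -1/6)
⟨..|..⟩ = √(36/7)·(-1/6) = -0.377964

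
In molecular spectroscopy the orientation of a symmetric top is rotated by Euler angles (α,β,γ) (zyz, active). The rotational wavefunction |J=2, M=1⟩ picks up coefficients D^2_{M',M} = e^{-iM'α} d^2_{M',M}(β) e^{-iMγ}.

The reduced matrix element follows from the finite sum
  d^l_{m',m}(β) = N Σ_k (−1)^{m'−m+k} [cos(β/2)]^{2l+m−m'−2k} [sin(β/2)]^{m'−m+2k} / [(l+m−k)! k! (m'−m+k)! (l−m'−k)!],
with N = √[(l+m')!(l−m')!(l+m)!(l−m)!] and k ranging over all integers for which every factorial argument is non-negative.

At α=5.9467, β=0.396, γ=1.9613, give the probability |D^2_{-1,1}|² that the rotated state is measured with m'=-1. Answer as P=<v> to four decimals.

D^2_{-1,1}(5.9467,0.3960,1.9613) = e^{-i·-1·5.9467}·d^2_{-1,1}(0.3960)·e^{-i·1·1.9613}. Compute d first:
c=cos(0.396000/2)=0.980462, s=sin(0.396000/2)=0.196709; N=√[1·6·6·1]=6.000000
k: max(0,(1)−(-1))=2 … min(2+(1),2−(-1))=3
  k=2: (−1)^0·6.0000/(2)·0.9805^2·0.1967^2 = +0.111591
  k=3: (−1)^1·6.0000/(6)·0.9805^0·0.1967^4 = -0.001497
d^2_{-1,1}(0.3960) = +0.111591 -0.001497 = +0.110094
|D^2_{-1,1}|² = |d^2_{-1,1}(β)|² = (+0.110094)² = 0.012121 (the z-rotation phases have unit modulus)

P=0.0121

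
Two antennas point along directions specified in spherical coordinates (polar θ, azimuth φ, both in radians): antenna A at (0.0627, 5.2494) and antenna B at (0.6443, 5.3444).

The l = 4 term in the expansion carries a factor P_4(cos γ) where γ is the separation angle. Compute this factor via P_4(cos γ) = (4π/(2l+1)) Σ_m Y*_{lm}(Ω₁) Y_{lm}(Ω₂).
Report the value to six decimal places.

-0.111175

Addition theorem: P_4(cos γ) = (4π/9) Σ_m Y*_{lm}(Ω₁) Y_{lm}(Ω₂), m = −4…4:
  m=-4: (-0.00000 + 0.00001j) × (-0.04709 - 0.03316j) = 0.00000 - 0.00000j  (running Σ = 0.00000 - 0.00000j)
  m=-3: (-0.00031 - 0.00001j) × (-0.20548 + 0.06929j) = 0.00006 - 0.00002j  (running Σ = 0.00006 - 0.00002j)
  m=-2: (-0.00374 - 0.00690j) × (-0.12663 + 0.39976j) = 0.00323 - 0.00062j  (running Σ = 0.00329 - 0.00064j)
  m=-1: (0.06012 - 0.10098j) × (0.19792 + 0.27031j) = 0.03920 - 0.00373j  (running Σ = 0.04249 - 0.00437j)
  m=0: (0.82973 + 0.00000j) × (-0.19838 + 0.00000j) = -0.16460 + 0.00000j  (running Σ = -0.12211 - 0.00437j)
  m=1: (-0.06012 - 0.10098j) × (-0.19792 + 0.27031j) = 0.03920 + 0.00373j  (running Σ = -0.08292 - 0.00064j)
  m=2: (-0.00374 + 0.00690j) × (-0.12663 - 0.39976j) = 0.00323 + 0.00062j  (running Σ = -0.07969 - 0.00002j)
  m=3: (0.00031 - 0.00001j) × (0.20548 + 0.06929j) = 0.00006 + 0.00002j  (running Σ = -0.07962 - 0.00000j)
  m=4: (-0.00000 - 0.00001j) × (-0.04709 + 0.03316j) = 0.00000 + 0.00000j  (running Σ = -0.07962 - 0.00000j)
Accumulated sum -0.07962 - 0.00000j; after 4π/(2l+1) scaling, -0.11118 - 0.00000j ⇒ P_4 = -0.111175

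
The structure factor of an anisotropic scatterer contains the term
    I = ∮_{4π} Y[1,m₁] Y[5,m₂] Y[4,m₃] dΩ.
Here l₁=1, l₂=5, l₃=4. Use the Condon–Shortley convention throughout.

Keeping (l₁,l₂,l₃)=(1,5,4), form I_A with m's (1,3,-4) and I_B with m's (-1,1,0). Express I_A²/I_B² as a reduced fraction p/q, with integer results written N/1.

l's match ⇒ only the (l;m) 3-j factors differ between A and B.
A: triangle coeff Δ(1,5,4) = 1/495; Σ_t [0,0]: t=0:+1/80640 = 1/80640; (3j)²=1/495 [(1 5 4; 1 3 -4)], sign=+1
B: triangle coeff Δ(1,5,4) = 1/495; Σ_t [2,2]: t=2:+1/1152 = 1/1152; (3j)²=1/33 [(1 5 4; -1 1 0)], sign=+1
I_A²/I_B² = (1/495)/(1/33) = 1/15

1/15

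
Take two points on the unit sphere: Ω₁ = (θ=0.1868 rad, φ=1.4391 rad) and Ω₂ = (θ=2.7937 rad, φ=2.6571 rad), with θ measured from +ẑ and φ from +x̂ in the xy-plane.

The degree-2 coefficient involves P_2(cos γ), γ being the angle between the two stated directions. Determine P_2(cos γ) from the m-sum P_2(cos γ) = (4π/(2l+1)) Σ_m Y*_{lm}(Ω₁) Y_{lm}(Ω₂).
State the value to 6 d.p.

Addition theorem: P_2(cos γ) = (4π/5) Σ_m Y*_{lm}(Ω₁) Y_{lm}(Ω₂), m = −2…2:
  m=-2: (-0.012863, 0.003469) × (0.025416, 0.037007) = (-0.000455, -0.000388)  (running Σ = (-0.000455, -0.000388))
  m=-1: (0.018513, 0.139757) × (0.219102, 0.115321) = (-0.012061, 0.032756)  (running Σ = (-0.012516, 0.032368))
  m=0: (0.598149, -0.000000) × (0.520814, 0.000000) = (0.311525, 0.000000)  (running Σ = (0.299009, 0.032368))
  m=1: (-0.018513, 0.139757) × (-0.219102, 0.115321) = (-0.012061, -0.032756)  (running Σ = (0.286948, -0.000388))
  m=2: (-0.012863, -0.003469) × (0.025416, -0.037007) = (-0.000455, 0.000388)  (running Σ = (0.286493, 0.000000))
Total Σ_m = (0.286493, 0.000000). Multiply by 2.513274: (0.720034, 0.000000). P_2(cos γ) = 0.720034

0.720034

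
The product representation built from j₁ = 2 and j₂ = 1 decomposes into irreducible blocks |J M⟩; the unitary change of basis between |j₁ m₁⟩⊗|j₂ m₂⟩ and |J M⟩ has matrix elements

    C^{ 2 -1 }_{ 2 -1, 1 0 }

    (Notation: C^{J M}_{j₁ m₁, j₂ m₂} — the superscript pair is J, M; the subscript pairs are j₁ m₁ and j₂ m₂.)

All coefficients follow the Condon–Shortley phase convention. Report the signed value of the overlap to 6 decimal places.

-0.408248  (= −√(1/6))

j₁+j₂−J=1  J+j₁−j₂=3  J−j₁+j₂=1  j₁+j₂+J+1=6
(j₁±m₁, j₂±m₂, J±M) = (1,3,1,1,1,3)
P² = 3/2
sum k=0..1:
  [0] +1/6 = 1/6
  [1] −1/2 = -1/2
S = -1/3
C² = P²·S² = 1/6 ; C = -0.408248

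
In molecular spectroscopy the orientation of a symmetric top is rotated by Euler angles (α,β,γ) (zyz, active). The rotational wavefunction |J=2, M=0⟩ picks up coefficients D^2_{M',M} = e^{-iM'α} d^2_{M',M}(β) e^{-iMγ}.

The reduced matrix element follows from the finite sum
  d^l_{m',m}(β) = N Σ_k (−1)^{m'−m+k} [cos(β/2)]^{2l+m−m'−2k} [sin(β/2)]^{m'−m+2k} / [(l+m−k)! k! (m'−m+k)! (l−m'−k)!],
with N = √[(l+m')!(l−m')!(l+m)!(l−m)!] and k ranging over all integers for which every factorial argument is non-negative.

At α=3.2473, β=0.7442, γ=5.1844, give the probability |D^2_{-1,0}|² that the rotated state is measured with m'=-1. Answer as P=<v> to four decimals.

D^2_{-1,0}(3.2473,0.7442,5.1844) = e^{-i·-1·3.2473}·d^2_{-1,0}(0.7442)·e^{-i·0·5.1844}. Compute d first:
Half-angle: c=0.931566, s=0.363573. N=√(1·6·2·2)=4.898979
Admissible k: 1..2 (factorial args all ≥0)
  k=1: (−1)^0·4.8990/(2)·0.9316^3·0.3636^1 = +0.719958
  k=2: (−1)^1·4.8990/(2)·0.9316^1·0.3636^3 = -0.109664
d^2_{-1,0}(0.7442) = +0.719958 -0.109664 = +0.610295
|D^2_{-1,0}|² = |d^2_{-1,0}(β)|² = (+0.610295)² = 0.372460 (the z-rotation phases have unit modulus)

P=0.3725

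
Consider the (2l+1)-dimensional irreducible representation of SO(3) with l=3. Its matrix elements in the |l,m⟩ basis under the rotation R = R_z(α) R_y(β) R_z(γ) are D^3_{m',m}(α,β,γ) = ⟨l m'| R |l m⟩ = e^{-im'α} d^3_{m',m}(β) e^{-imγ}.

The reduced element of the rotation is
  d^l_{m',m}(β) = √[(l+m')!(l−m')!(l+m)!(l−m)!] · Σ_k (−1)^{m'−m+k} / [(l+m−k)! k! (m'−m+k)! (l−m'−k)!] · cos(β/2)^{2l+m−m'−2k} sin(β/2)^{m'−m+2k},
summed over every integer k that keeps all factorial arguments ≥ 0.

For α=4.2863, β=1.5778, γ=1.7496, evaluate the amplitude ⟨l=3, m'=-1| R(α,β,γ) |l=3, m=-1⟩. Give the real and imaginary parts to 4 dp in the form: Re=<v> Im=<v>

Re=-0.1118 Im=0.0282

First d^3_{-1,-1}(β=1.5778), then the phase factors e^{-i(-1)α} and e^{-i(-1)γ}:
Half-angle: c=0.704626, s=0.709579. N=√(2·24·2·24)=48.000000
The bounds max(0,m−m')=0 and min(l+m,l−m')=2 give 3 terms
  k=0: (−1)^0·48.0000/(48)·0.7046^6·0.7096^0 = +0.122392
  k=1: (−1)^1·48.0000/(6)·0.7046^4·0.7096^2 = -0.992948
  k=2: (−1)^2·48.0000/(8)·0.7046^2·0.7096^4 = +0.755216
d^3_{-1,-1}(1.5778) = +0.122392 -0.992948 +0.755216 = -0.115340
Attach z-rotation phases: D = e^{-i(-1)(4.2863)}·(-0.115340)·e^{-i(-1)(1.7496)} = -0.111831+0.028232i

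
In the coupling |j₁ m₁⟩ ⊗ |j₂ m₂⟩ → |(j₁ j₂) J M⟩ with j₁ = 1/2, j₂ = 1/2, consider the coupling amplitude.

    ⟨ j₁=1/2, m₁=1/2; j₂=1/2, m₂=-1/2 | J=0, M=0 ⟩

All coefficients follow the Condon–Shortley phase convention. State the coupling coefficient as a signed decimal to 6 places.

+√(1/2) ≈ +0.707107

triangle: 1!*0!*0!/2! = 1/2
(j±m)!: 1!*0!*0!*1!*0!*0! = 1
prefactor² = (2J+1)*Δ*N² = 1/2
  k=0: +1/(0!*1!*0!*0!*0!*0!) = 1
Σ = 1  ⇒  CG² = 1/2*1² = 1/2
CG = +√(1/2) = +0.707107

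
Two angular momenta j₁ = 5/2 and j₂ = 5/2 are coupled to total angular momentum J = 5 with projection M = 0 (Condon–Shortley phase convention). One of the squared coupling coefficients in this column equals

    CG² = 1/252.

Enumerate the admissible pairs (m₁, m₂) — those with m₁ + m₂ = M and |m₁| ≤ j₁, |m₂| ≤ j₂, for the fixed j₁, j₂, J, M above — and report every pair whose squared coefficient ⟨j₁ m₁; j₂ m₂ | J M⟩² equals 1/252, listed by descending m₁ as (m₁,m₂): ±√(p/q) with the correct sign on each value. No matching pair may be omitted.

(5/2,-5/2): +√(1/252); (-5/2,5/2): +√(1/252)

Admissible pairs with m₁+m₂ = M = 0: (-5/2,5/2), (-3/2,3/2), (-1/2,1/2), (1/2,-1/2), (3/2,-3/2), (5/2,-5/2)
  (m₁,m₂)=(5/2,-5/2): CG² = 1/252, CG = +√(1/252)   ← matches the target
  (m₁,m₂)=(3/2,-3/2): CG² = 25/252, CG = +√(25/252)
  (m₁,m₂)=(1/2,-1/2): CG² = 25/63, CG = +√(25/63)
  (m₁,m₂)=(-1/2,1/2): CG² = 25/63, CG = +√(25/63)
  (m₁,m₂)=(-3/2,3/2): CG² = 25/252, CG = +√(25/252)
  (m₁,m₂)=(-5/2,5/2): CG² = 1/252, CG = +√(1/252)   ← matches the target
Pairs with CG² = 1/252: (5/2,-5/2): +√(1/252); (-5/2,5/2): +√(1/252)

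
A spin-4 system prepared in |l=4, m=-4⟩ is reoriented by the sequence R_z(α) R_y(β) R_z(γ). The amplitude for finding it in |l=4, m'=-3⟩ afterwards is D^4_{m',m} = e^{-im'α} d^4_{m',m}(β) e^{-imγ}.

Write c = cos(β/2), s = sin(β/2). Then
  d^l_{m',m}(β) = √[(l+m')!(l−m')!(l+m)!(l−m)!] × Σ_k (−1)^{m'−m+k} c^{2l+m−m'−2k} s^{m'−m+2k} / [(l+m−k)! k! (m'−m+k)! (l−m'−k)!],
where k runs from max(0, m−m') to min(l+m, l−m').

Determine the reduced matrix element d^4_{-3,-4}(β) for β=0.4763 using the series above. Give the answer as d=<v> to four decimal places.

d=-0.5461

d^4_{-3,-4}(β=0.4763) via the finite sum:
With c≡cos(β/2)=0.971776 and s≡sin(β/2)=0.235905, N=[1·5040·1·40320]^{1/2}=14255.272709
Admissible k: 0..0 (factorial args all ≥0)
  k=0: (−1)^1·14255.2727/(5040)·0.9718^7·0.2359^1 = -0.546067
d^4_{-3,-4}(0.4763) = -0.546067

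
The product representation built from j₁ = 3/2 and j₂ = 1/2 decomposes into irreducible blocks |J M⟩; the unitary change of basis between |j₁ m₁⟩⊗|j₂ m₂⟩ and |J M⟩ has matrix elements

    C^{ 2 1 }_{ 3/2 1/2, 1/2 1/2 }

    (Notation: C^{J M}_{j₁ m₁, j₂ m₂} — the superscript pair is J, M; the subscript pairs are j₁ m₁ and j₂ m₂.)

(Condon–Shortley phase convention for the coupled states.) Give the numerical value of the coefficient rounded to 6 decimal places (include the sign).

triangle: 0!*3!*1!/5! = 6/120
(j±m)!: 2!*1!*1!*0!*3!*1! = 12
prefactor² = (2J+1)*Δ*N² = 3
  k=0: +1/(0!*0!*1!*1!*2!*0!) = 1/2
Σ = 1/2  ⇒  CG² = 3*(1/2)² = 3/4
CG = +√(3/4) = +0.866025

+√(3/4) ≈ +0.866025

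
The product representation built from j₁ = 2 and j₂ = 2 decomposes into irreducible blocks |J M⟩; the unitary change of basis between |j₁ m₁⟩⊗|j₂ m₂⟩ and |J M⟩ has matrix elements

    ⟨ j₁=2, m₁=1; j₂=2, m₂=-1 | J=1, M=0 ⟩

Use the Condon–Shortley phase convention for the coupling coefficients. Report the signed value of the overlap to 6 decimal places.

−√(1/10) = -0.316228

triangle: 3!×1!×1!/6! = 6/720
(j±m)!: 3!×1!×1!×3!×1!×1! = 36
prefactor² = (2J+1)×Δ×N² = 9/10
  k=0: +1/(0!×3!×1!×1!×0!×0!) = 1/6
  k=1: −1/(1!×2!×0!×0!×1!×1!) = -1/2
Σ = -1/3  ⇒  CG² = 9/10×(-1/3)² = 1/10
CG = −√(1/10) = -0.316228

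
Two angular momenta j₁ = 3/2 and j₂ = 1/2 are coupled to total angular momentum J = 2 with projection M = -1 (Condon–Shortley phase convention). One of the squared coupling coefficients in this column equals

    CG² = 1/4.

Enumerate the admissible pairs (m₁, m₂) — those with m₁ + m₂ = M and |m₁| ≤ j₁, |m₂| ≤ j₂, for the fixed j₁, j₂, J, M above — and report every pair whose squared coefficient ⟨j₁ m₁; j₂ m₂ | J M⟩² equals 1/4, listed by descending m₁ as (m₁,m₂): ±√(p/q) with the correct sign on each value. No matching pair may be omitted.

Admissible pairs with m₁+m₂ = M = -1: (-3/2,1/2), (-1/2,-1/2)
  (m₁,m₂)=(-1/2,-1/2): CG² = 3/4, CG = +√(3/4)
  (m₁,m₂)=(-3/2,1/2): CG² = 1/4, CG = +√(1/4)   ← matches the target
Pairs with CG² = 1/4: (-3/2,1/2): +√(1/4)

(-3/2,1/2): +√(1/4)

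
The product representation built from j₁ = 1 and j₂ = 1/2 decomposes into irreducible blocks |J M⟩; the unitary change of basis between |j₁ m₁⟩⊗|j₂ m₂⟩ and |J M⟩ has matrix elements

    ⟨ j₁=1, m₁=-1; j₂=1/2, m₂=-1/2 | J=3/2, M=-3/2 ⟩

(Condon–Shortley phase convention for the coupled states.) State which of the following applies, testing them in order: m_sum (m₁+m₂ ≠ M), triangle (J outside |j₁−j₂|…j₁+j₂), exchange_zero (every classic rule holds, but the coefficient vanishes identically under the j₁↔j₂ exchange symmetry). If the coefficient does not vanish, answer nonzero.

nonzero

m-sum: m₁+m₂ = -1+(-1/2) = -3/2, M = -3/2  ✓
triangle: |j₁−j₂| = 1/2 ≤ J = 3/2 ≤ j₁+j₂ = 3/2  ✓
exchange: j₁≠j₂ or m₁≠m₂ — the exchange symmetry imposes no constraint here
value check: CG = +1 = +1.000000 ≠ 0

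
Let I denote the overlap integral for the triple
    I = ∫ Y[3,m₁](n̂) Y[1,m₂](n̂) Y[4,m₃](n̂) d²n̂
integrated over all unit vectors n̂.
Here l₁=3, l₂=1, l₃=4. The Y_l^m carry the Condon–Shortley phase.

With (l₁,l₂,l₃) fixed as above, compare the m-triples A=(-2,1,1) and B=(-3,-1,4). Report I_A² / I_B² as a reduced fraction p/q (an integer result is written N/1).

3/28

Same 3,1,4: normalisation and zero-m 3j drop out of the ratio.
A: Δ: 0! 6! 2! / 9! → 1/252; sum: t=0:+1/240 = 1/240; 3j²(3 1 4; -2 1 1) = Δ·Π!·Σ² = 1/84  (sign -1)
B: Δ: 0! 6! 2! / 9! → 1/252; sum: t=0:+1/1440 = 1/1440; 3j²(3 1 4; -3 -1 4) = Δ·Π!·Σ² = 1/9  (sign +1)
I_A²/I_B² = (1/84)/(1/9) = 3/28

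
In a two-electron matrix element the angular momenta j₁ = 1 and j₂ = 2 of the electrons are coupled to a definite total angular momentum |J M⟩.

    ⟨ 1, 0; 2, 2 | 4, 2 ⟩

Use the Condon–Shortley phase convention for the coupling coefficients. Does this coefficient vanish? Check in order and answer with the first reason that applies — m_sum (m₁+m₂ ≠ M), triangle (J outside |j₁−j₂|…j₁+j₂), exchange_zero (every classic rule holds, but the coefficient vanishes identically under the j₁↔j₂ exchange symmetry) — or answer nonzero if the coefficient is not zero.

m-sum: m₁+m₂ = 0+2 = 2, M = 2  ✓
triangle: need |j₁−j₂| ≤ J ≤ j₁+j₂, i.e. J ∈ [1, 3]; J = 4 is outside ✗ ⇒ coefficient is 0

triangle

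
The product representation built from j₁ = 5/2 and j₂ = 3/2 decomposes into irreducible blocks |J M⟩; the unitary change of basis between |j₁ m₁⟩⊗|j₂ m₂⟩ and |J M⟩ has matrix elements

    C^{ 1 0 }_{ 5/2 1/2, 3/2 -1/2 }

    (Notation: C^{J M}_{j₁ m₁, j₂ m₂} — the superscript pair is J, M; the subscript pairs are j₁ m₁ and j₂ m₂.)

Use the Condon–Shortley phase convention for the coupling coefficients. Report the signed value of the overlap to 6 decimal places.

triangle: 3!·2!·0!/6! = 12/720
(j±m)!: 3!·2!·1!·2!·1!·1! = 24
prefactor² = (2J+1)·Δ·N² = 6/5
  k=1: −1/(1!·2!·1!·0!·1!·0!) = -1/2
Σ = -1/2  ⇒  CG² = 6/5·(-1/2)² = 3/10
CG = −√(3/10) = -0.547723

−√(3/10) = -0.547723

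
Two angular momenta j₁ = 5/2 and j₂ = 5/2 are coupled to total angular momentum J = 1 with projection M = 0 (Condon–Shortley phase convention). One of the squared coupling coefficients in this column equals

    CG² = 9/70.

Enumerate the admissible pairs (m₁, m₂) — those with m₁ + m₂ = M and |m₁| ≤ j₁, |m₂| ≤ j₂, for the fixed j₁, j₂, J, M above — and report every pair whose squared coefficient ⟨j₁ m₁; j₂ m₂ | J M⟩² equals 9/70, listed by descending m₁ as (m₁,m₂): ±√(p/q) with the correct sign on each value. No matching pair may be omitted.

(3/2,-3/2): −√(9/70); (-3/2,3/2): −√(9/70)

Admissible pairs with m₁+m₂ = M = 0: (-5/2,5/2), (-3/2,3/2), (-1/2,1/2), (1/2,-1/2), (3/2,-3/2), (5/2,-5/2)
  (m₁,m₂)=(5/2,-5/2): CG² = 5/14, CG = +√(5/14)
  (m₁,m₂)=(3/2,-3/2): CG² = 9/70, CG = −√(9/70)   ← matches the target
  (m₁,m₂)=(1/2,-1/2): CG² = 1/70, CG = +√(1/70)
  (m₁,m₂)=(-1/2,1/2): CG² = 1/70, CG = +√(1/70)
  (m₁,m₂)=(-3/2,3/2): CG² = 9/70, CG = −√(9/70)   ← matches the target
  (m₁,m₂)=(-5/2,5/2): CG² = 5/14, CG = +√(5/14)
Pairs with CG² = 9/70: (3/2,-3/2): −√(9/70); (-3/2,3/2): −√(9/70)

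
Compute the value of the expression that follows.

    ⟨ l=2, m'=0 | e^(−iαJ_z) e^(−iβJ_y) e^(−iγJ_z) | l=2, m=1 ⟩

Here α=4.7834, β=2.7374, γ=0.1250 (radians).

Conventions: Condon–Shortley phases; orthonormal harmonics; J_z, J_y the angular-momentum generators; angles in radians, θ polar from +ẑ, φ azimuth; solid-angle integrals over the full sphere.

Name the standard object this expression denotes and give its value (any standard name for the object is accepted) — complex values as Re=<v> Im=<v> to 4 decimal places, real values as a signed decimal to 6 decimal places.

Wigner D-matrix element, Re=-0.4394 Im=0.0552

This is a Wigner D-matrix element — the rotation-matrix element ⟨l m'| R(α,β,γ) |l m⟩ in the angular-momentum basis.
First d^2_{0,1}(β=2.7374), then the phase factors e^{-i(0)α} and e^{-i(1)γ}:
Half-angle: c=0.200723, s=0.979648. N=√(2·2·6·1)=4.898979
k: max(0,(1)−(0))=1 … min(2+(1),2−(0))=2
  k=1: (−1)^0·4.8990/(2)·0.2007^3·0.9796^1 = +0.019406
  k=2: (−1)^1·4.8990/(2)·0.2007^1·0.9796^3 = -0.462257
d^2_{0,1}(2.7374) = +0.019406 -0.462257 = -0.442851
D = (+1.000000+0.000000i)·(-0.442851)·(+0.992198-0.124675i) = -0.439396+0.055212i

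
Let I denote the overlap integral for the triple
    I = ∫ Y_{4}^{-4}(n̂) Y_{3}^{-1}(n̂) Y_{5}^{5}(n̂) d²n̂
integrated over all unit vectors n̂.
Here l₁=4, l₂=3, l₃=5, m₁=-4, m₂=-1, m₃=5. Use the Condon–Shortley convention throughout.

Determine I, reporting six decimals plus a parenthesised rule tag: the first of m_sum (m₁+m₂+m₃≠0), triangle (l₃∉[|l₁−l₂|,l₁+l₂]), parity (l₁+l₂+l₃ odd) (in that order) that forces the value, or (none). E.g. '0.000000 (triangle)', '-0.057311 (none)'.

0.189625 (none)

Checks pass: Σm=0; 12 even; l₃=5∈[1,7].
(2·4+1)(2·3+1)(2·5+1) = 693
Δ: 2! 6! 4! / 13! → 1/180180
sum: t=0:+1/576 t=1:−1/144 t=2:+1/576 = -1/288
3j²(4 3 5; 0 0 0) = Δ·Π!·Σ² = 20/1001  (sign +1)
sum: t=2:+1/34560 = 1/34560
3j²(4 3 5; -4 -1 5) = Δ·Π!·Σ² = 14/429  (sign +1)
combine: 4πI² = 693·20/1001·14/429 = 840/1859
take √, sign +1: I = 0.18962475
No selection rule forces the value: the integral is nonzero (none).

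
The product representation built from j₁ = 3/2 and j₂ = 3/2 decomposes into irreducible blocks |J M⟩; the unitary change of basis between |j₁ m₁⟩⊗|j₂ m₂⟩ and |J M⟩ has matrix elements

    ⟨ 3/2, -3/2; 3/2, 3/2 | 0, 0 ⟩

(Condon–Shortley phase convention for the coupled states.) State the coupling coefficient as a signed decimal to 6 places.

j₁+j₂−J=3  J+j₁−j₂=0  J−j₁+j₂=0  j₁+j₂+J+1=4
(j₁±m₁, j₂±m₂, J±M) = (0,3,3,0,0,0)
P² = 9
sum k=3..3:
  [3] −1/6 = -1/6
S = -1/6
C² = P²·S² = 1/4 ; C = -0.500000

-0.500000  (= −√(1/4))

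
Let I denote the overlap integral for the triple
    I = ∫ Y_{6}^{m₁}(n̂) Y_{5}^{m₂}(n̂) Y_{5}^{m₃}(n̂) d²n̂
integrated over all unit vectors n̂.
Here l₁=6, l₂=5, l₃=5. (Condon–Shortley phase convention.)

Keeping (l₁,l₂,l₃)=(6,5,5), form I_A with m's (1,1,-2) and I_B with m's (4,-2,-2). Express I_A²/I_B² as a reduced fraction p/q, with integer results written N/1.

16/21

Same 6,5,5: normalisation and zero-m 3j drop out of the ratio.
A: Δ: 6! 6! 4! / 17! → 1/28588560; sum: t=2:+1/41472 t=3:−1/10368 t=4:+1/23040 t=5:−1/518400 = -1/32400; 3j²(6 5 5; 1 1 -2) = Δ·Π!·Σ² = 128/12155  (sign +1)
B: Δ: 6! 6! 4! / 17! → 1/28588560; sum: t=0:+1/207360 t=1:−1/57600 t=2:+1/207360 = -1/129600; 3j²(6 5 5; 4 -2 -2) = Δ·Π!·Σ² = 168/12155  (sign +1)
I_A²/I_B² = (128/12155)/(168/12155) = 16/21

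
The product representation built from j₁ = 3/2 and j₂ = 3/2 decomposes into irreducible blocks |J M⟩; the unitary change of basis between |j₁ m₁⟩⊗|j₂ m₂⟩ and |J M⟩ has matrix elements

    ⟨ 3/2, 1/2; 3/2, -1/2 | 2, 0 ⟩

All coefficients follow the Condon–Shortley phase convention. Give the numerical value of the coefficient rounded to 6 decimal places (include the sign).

√[5·1!2!2!/6! · 2!1!1!2!2!2!] = √(4/9)
  +(−1)^0/∏(0,1,1,1,1,1)! = 1  (running 1)
  +(−1)^1/∏(1,0,0,0,2,2)! = -1/4  (running 3/4)
⟨..|..⟩ = √(4/9)·(3/4) = +0.500000

+√(1/4) = +0.500000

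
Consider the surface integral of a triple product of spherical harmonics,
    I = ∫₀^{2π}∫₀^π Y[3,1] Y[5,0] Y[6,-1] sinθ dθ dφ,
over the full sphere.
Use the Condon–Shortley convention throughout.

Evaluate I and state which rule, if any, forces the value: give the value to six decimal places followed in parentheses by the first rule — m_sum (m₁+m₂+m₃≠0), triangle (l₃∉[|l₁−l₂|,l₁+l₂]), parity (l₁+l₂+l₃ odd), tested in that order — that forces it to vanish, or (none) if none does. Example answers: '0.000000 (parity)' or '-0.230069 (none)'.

Checks pass: Σm=0; 14 even; l₃=6∈[2,8].
(2·3+1)(2·5+1)(2·6+1) = 1001
Δ: 2! 4! 8! / 15! → 1/675675
sum: t=0:+1/8640 t=1:−1/2304 t=2:+1/8640 = -7/34560
3j²(3 5 6; 0 0 0) = Δ·Π!·Σ² = 7/429  (sign -1)
sum: t=0:+1/5760 t=1:−1/3456 t=2:+1/34560 = -1/11520
3j²(3 5 6; 1 0 -1) = Δ·Π!·Σ² = 2/429  (sign +1)
combine: 4πI² = 1001·7/429·2/429 = 98/1287
take √, sign -1: I = -0.07784287
No selection rule forces the value: the integral is nonzero (none).

-0.077843 (none)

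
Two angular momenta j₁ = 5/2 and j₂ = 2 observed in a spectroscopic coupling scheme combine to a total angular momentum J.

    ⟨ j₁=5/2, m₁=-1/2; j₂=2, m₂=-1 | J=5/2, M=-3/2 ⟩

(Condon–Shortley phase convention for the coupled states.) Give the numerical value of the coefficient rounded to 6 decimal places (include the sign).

-0.414039

√[6·2!3!2!/8! · 2!3!1!3!1!4!] = √(216/35)
  +(−1)^0/∏(0,2,3,1,0,1)! = 1/12  (running 1/12)
  +(−1)^1/∏(1,1,2,0,1,2)! = -1/4  (running -1/6)
⟨..|..⟩ = √(216/35)·(-1/6) = -0.414039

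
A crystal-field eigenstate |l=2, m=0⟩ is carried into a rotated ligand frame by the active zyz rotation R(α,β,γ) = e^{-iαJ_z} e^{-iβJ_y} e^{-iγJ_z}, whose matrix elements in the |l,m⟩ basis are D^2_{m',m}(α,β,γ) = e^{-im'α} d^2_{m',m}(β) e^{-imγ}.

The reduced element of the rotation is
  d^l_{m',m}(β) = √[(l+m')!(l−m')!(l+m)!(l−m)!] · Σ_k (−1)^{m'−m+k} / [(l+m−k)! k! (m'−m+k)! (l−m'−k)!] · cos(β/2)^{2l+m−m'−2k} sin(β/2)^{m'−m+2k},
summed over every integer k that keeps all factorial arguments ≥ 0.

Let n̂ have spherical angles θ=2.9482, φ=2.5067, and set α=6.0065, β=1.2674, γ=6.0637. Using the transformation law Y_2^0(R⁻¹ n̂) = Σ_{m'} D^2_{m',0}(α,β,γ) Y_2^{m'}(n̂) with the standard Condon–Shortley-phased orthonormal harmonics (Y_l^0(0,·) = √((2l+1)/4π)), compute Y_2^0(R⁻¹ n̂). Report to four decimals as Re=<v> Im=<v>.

Re=-0.1108 Im=0.0000

Need the full column D^2_{m',0} for m'=−2..2 at α=6.0065, β=1.2674, γ=6.0637.
cos(β/2)=0.805842, sin(β/2)=0.592130
d^2_{-2,0}: single k=2 term ⇒ +0.557712;  D = +0.474478-0.293110i
d^2_{-1,0}: k∈[1..2] ⇒ +0.759002 -0.409805 = +0.349197;  D = +0.335915-0.095390i
d^2_{0,0}: k∈[0..2] ⇒ +0.421696 -0.910741 +0.122933 = -0.366111;  D = -0.366111+0.000000i
d^2_{1,0}: k∈[0..1] ⇒ -0.759002 +0.409805 = -0.349197;  D = -0.335915-0.095390i
d^2_{2,0}: single k=0 term ⇒ +0.557712;  D = +0.474478+0.293110i
Y_2^{m'}(θ=2.9482,φ=2.5067) and Σ D·Y over m':
  (+0.4745-0.2931i)·(+0.0042+0.0136i)  (+0.3359-0.0954i)·(+0.1173+0.0864i)  (-0.3661+0.0000i)·(+0.5958+0.0000i)  (-0.3359-0.0954i)·(-0.1173+0.0864i)  (+0.4745+0.2931i)·(+0.0042-0.0136i)
Y_2^0(R⁻¹ n̂) = -0.110837+0.000000i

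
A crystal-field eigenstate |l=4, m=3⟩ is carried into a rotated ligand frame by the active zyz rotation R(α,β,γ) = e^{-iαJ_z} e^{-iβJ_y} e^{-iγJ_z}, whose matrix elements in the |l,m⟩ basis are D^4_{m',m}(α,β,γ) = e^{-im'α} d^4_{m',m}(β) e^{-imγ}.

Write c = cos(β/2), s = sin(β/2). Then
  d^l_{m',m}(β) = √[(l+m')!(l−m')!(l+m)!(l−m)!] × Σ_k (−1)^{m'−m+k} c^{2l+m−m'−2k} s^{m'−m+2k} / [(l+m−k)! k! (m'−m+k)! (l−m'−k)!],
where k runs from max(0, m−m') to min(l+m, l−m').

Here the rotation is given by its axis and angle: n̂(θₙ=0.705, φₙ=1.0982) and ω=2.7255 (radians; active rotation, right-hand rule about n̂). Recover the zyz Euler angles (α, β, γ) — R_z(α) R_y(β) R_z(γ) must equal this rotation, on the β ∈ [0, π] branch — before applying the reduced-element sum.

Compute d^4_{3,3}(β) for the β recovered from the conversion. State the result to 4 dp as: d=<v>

Axis–angle → zyz. n̂ = (sinθₙcosφₙ, sinθₙsinφₙ, cosθₙ) = (+0.294985, +0.577002, +0.761612), ω = 2.7255.
R = I cosω + sinω [n̂]ₓ + (1−cosω) n̂n̂ᵀ gives
  R = [-0.748068, +0.018055, +0.663377; +0.633726, -0.277219, +0.722178; +0.196940, +0.960637, +0.195936]
β = atan2(√(R₁₃²+R₂₃²), R₃₃) = 1.373584; α = atan2(R₂₃, R₁₃) mod 2π = 0.827811; γ = atan2(R₃₂, −R₃₁) mod 2π = 1.773004
d^4_{3,3}(β=1.3736) via the finite sum:
Half-angle: c=0.773284, s=0.634060. N=√(5040·1·5040·1)=5040.000000
k∈{0,1} keeps every argument non-negative
  k=0: (−1)^0·5040.0000/(5040)·0.7733^8·0.6341^0 = +0.127853
  k=1: (−1)^1·5040.0000/(720)·0.7733^6·0.6341^2 = -0.601717
d^4_{3,3}(1.3736) = +0.127853 -0.601717 = -0.473864

d=-0.4739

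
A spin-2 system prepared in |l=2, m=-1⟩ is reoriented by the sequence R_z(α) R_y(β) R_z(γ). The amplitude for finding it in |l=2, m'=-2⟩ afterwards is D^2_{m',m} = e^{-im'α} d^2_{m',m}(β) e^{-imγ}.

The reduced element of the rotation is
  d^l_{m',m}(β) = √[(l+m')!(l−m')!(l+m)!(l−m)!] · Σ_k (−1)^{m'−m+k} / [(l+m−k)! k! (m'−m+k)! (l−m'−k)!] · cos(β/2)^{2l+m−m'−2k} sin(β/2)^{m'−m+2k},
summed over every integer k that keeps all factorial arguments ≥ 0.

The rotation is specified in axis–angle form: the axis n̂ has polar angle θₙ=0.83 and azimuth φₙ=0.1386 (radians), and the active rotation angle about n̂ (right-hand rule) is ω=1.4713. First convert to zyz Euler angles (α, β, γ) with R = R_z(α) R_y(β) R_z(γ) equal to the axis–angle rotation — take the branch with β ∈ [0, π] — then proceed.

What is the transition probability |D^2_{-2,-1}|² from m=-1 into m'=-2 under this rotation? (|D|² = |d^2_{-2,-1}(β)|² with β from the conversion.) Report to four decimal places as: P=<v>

P=0.4218

Axis–angle → zyz. n̂ = (sinθₙcosφₙ, sinθₙsinφₙ, cosθₙ) = (+0.730855, +0.101950, +0.674876), ω = 1.4713.
R = I cosω + sinω [n̂]ₓ + (1−cosω) n̂n̂ᵀ gives
  R = [+0.580423, -0.604429, +0.545688; +0.738647, +0.108694, -0.665271; +0.342796, +0.789210, +0.509548]
β = atan2(√(R₁₃²+R₂₃²), R₃₃) = 1.036137; α = atan2(R₂₃, R₁₃) mod 2π = 5.399355; γ = atan2(R₃₂, −R₃₁) mod 2π = 1.980563
First d^2_{-2,-1}(β=1.0361), then the phase factors e^{-i(-2)α} and e^{-i(-1)γ}:
Half-angle: c=0.868777, s=0.495203. N=√(1·24·1·6)=12.000000
k: max(0,(-1)−(-2))=1 … min(2+(-1),2−(-2))=1
  k=1: (−1)^0·12.0000/(6)·0.8688^3·0.4952^1 = +0.649439
d^2_{-2,-1}(1.0361) = +0.649439
|D^2_{-2,-1}|² = |d^2_{-2,-1}(β)|² = (+0.649439)² = 0.421772 (the z-rotation phases have unit modulus)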